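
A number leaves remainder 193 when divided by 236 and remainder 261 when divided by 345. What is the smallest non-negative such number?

20961

Write x = 193 + 236·k. Then 236·k ≡ 261 − 193 ≡ 68 (mod 345).
Need 236⁻¹ mod 345. Extended Euclid on (345, 236):
345 = 1*236 + 109
236 = 2*109 + 18
109 = 6*18 + 1
18 = 18*1 + 0
Back-substitute:
1 = 109 − 6·18
1 = −6·236 + 13·109
1 = 13·345 − 19·236
236⁻¹ ≡ 326 (mod 345), so k ≡ 326·68 ≡ 88 (mod 345).
x = 193 + 236·88 = 20961.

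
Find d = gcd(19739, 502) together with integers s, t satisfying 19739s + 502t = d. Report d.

Repeated division:
19739 = 39×502 + 161
502 = 3×161 + 19
161 = 8×19 + 9
19 = 2×9 + 1
9 = 9×1 + 0
gcd(19739, 502) = 1.
Back-substituting:
1 = 19 − 2·9
1 = −2·161 + 17·19
1 = 17·502 − 53·161
1 = −53·19739 + 2084·502
So 1 = (-53)·19739 + (2084)·502.

1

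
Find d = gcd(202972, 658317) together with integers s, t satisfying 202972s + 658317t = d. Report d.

Apply Euclid's algorithm to 658317 and 202972:
658317 = 3·202972 + 49401
202972 = 4·49401 + 5368
49401 = 9·5368 + 1089
5368 = 4·1089 + 1012
1089 = 1·1012 + 77
1012 = 13·77 + 11
77 = 7·11 + 0
gcd(202972, 658317) = 11.
Back-substituting:
11 = 1012 − 13·77
11 = −13·1089 + 14·1012
11 = 14·5368 − 69·1089
11 = −69·49401 + 635·5368
11 = 635·202972 − 2609·49401
11 = −2609·658317 + 8462·202972
So 11 = (-2609)·658317 + (8462)·202972.

11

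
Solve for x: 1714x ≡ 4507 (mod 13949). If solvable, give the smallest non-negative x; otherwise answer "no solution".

613

First find gcd(1714, 13949):
13949 = 8·1714 + 237
1714 = 7·237 + 55
237 = 4·55 + 17
55 = 3·17 + 4
17 = 4·4 + 1
4 = 4·1 + 0
gcd = 1, so a unique solution mod 13949 exists.
Back-substitute for the Bézout coefficients:
1 = 17 − 4·4
1 = −4·55 + 13·17
1 = 13·237 − 56·55
1 = −56·1714 + 405·237
1 = 405·13949 − 3296·1714
So 1714·(-3296) ≡ 1 (mod 13949), giving 1714⁻¹ ≡ 10653.
x ≡ 1714⁻¹·4507 ≡ 10653·4507 ≡ 613 (mod 13949).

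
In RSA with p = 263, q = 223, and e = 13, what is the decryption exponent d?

φ(n) = (p−1)(q−1) = 262·222 = 58164.
Need d with 13·d ≡ 1 (mod 58164). Apply the extended Euclidean algorithm:
58164 = 4474*13 + 2
13 = 6*2 + 1
2 = 2*1 + 0
Back-substitute:
1 = 13 − 6·2
1 = −6·58164 + 26845·13
So 13·26845 ≡ 1 (mod 58164), hence d = 26845.

26845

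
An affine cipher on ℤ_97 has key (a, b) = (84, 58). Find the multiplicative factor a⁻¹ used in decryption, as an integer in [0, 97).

82

Run Euclid on (97, 84):
97 = 1×84 + 13
84 = 6×13 + 6
13 = 2×6 + 1
6 = 6×1 + 0
Since gcd(84, 97) = 1, back-substitute to write 1 as a combination:
1 = 13 − 2·6
1 = −2·84 + 13·13
1 = 13·97 − 15·84
Thus 84·(-15) ≡ 1 (mod 97); reducing, -15 mod 97 = 82.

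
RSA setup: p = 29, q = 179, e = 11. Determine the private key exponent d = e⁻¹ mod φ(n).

4531

φ(n) = (p−1)(q−1) = 28·178 = 4984.
Need d with 11·d ≡ 1 (mod 4984). Apply the extended Euclidean algorithm:
4984 = 453*11 + 1
11 = 11*1 + 0
Back-substitute:
1 = 4984 − 453·11
So 11·(-453) ≡ 1 (mod 4984), hence d ≡ -453 ≡ 4531 (mod 4984).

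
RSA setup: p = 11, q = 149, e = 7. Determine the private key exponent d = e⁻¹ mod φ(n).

φ(n) = (p−1)(q−1) = 10·148 = 1480.
Need d with 7·d ≡ 1 (mod 1480). Apply the extended Euclidean algorithm:
1480 = 211×7 + 3
7 = 2×3 + 1
3 = 3×1 + 0
Back-substitute:
1 = 7 − 2·3
1 = −2·1480 + 423·7
So 7·423 ≡ 1 (mod 1480), hence d = 423.

423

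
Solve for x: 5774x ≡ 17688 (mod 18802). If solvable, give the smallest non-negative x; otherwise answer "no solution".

First find gcd(5774, 18802):
18802 = 3×5774 + 1480
5774 = 3×1480 + 1334
1480 = 1×1334 + 146
1334 = 9×146 + 20
146 = 7×20 + 6
20 = 3×6 + 2
6 = 3×2 + 0
gcd = 2 and 2 | 17688, so solutions exist. Divide through by 2: 2887x ≡ 8844 (mod 9401).
Now find 2887⁻¹ mod 9401:
9401 = 3*2887 + 740
2887 = 3*740 + 667
740 = 1*667 + 73
667 = 9*73 + 10
73 = 7*10 + 3
10 = 3*3 + 1
3 = 3*1 + 0
Back-substitute:
1 = 10 − 3·3
1 = −3·73 + 22·10
1 = 22·667 − 201·73
1 = −201·740 + 223·667
1 = 223·2887 − 870·740
1 = −870·9401 + 2833·2887
So 2887⁻¹ ≡ 2833 (mod 9401).
Then x ≡ 2833·8844 ≡ 1387 (mod 9401); the smallest non-negative solution is x = 1387.

1387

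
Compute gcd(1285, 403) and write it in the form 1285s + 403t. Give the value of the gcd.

1

Euclidean algorithm:
1285 = 3×403 + 76
403 = 5×76 + 23
76 = 3×23 + 7
23 = 3×7 + 2
7 = 3×2 + 1
2 = 2×1 + 0
gcd(1285, 403) = 1.
Working backward:
1 = 7 − 3·2
1 = −3·23 + 10·7
1 = 10·76 − 33·23
1 = −33·403 + 175·76
1 = 175·1285 − 558·403
So 1 = (175)·1285 + (-558)·403.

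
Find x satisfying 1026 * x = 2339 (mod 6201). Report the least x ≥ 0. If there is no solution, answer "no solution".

no solution

gcd(1026, 6201):
6201 = 6×1026 + 45
1026 = 22×45 + 36
45 = 1×36 + 9
36 = 4×9 + 0
gcd = 9, but 9 ∤ 2339, so the congruence has no solution.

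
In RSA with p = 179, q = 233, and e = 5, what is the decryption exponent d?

33037

φ(n) = (p−1)(q−1) = 178·232 = 41296.
Need d with 5·d ≡ 1 (mod 41296). Apply the extended Euclidean algorithm:
41296 = 8259·5 + 1
5 = 5·1 + 0
Back-substitute:
1 = 41296 − 8259·5
So 5·(-8259) ≡ 1 (mod 41296), hence d ≡ -8259 ≡ 33037 (mod 41296).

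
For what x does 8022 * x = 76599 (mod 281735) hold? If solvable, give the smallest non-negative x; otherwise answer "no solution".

240127

First find gcd(8022, 281735):
281735 = 35×8022 + 965
8022 = 8×965 + 302
965 = 3×302 + 59
302 = 5×59 + 7
59 = 8×7 + 3
7 = 2×3 + 1
3 = 3×1 + 0
gcd = 1, so a unique solution mod 281735 exists.
Back-substitute for the Bézout coefficients:
1 = 7 − 2·3
1 = −2·59 + 17·7
1 = 17·302 − 87·59
1 = −87·965 + 278·302
1 = 278·8022 − 2311·965
1 = −2311·281735 + 81163·8022
So 8022·(81163) ≡ 1 (mod 281735), giving 8022⁻¹ ≡ 81163.
x ≡ 8022⁻¹·76599 ≡ 81163·76599 ≡ 240127 (mod 281735).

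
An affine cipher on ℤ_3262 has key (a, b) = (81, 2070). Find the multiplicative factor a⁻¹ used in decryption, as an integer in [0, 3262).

443

Run Euclid on (3262, 81):
3262 = 40×81 + 22
81 = 3×22 + 15
22 = 1×15 + 7
15 = 2×7 + 1
7 = 7×1 + 0
The gcd is 1. Working backward:
1 = 15 − 2·7
1 = −2·22 + 3·15
1 = 3·81 − 11·22
1 = −11·3262 + 443·81
So 81·443 ≡ 1 (mod 3262).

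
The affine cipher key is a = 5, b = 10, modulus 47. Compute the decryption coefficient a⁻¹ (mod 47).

19

gcd(47, 5) by repeated division:
47 = 9×5 + 2
5 = 2×2 + 1
2 = 2×1 + 0
The gcd is 1. Working backward:
1 = 5 − 2·2
1 = −2·47 + 19·5
So 5·19 ≡ 1 (mod 47).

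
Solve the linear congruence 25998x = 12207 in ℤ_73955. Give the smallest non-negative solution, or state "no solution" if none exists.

no solution

gcd(25998, 73955):
73955 = 2*25998 + 21959
25998 = 1*21959 + 4039
21959 = 5*4039 + 1764
4039 = 2*1764 + 511
1764 = 3*511 + 231
511 = 2*231 + 49
231 = 4*49 + 35
49 = 1*35 + 14
35 = 2*14 + 7
14 = 2*7 + 0
gcd = 7, but 7 ∤ 12207, so the congruence has no solution.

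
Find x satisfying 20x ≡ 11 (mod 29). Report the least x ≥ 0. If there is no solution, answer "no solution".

First find gcd(20, 29):
29 = 1×20 + 9
20 = 2×9 + 2
9 = 4×2 + 1
2 = 2×1 + 0
gcd = 1, so a unique solution mod 29 exists.
Back-substitute for the Bézout coefficients:
1 = 9 − 4·2
1 = −4·20 + 9·9
1 = 9·29 − 13·20
So 20·(-13) ≡ 1 (mod 29), giving 20⁻¹ ≡ 16.
x ≡ 20⁻¹·11 ≡ 16·11 ≡ 2 (mod 29).

2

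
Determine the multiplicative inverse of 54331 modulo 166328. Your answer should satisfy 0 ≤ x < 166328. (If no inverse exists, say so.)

125731

Extended Euclidean algorithm:
166328 = 3·54331 + 3335
54331 = 16·3335 + 971
3335 = 3·971 + 422
971 = 2·422 + 127
422 = 3·127 + 41
127 = 3·41 + 4
41 = 10·4 + 1
4 = 4·1 + 0
The gcd is 1. Working backward:
1 = 41 − 10·4
1 = −10·127 + 31·41
1 = 31·422 − 103·127
1 = −103·971 + 237·422
1 = 237·3335 − 814·971
1 = −814·54331 + 13261·3335
1 = 13261·166328 − 40597·54331
Thus 54331·(-40597) ≡ 1 (mod 166328); reducing, -40597 mod 166328 = 125731.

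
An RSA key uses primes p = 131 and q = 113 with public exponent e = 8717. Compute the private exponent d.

φ(n) = (p−1)(q−1) = 130·112 = 14560.
Need d with 8717·d ≡ 1 (mod 14560). Apply the extended Euclidean algorithm:
14560 = 1×8717 + 5843
8717 = 1×5843 + 2874
5843 = 2×2874 + 95
2874 = 30×95 + 24
95 = 3×24 + 23
24 = 1×23 + 1
23 = 23×1 + 0
Back-substitute:
1 = 24 − 23
1 = −95 + 4·24
1 = 4·2874 − 121·95
1 = −121·5843 + 246·2874
1 = 246·8717 − 367·5843
1 = −367·14560 + 613·8717
So 8717·613 ≡ 1 (mod 14560), hence d = 613.

613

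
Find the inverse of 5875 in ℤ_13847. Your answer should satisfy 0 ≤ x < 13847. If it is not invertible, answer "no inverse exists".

Apply the Euclidean algorithm to 13847 and 5875:
13847 = 2×5875 + 2097
5875 = 2×2097 + 1681
2097 = 1×1681 + 416
1681 = 4×416 + 17
416 = 24×17 + 8
17 = 2×8 + 1
8 = 8×1 + 0
Since gcd(5875, 13847) = 1, back-substitute to write 1 as a combination:
1 = 17 − 2·8
1 = −2·416 + 49·17
1 = 49·1681 − 198·416
1 = −198·2097 + 247·1681
1 = 247·5875 − 692·2097
1 = −692·13847 + 1631·5875
So 5875·1631 ≡ 1 (mod 13847).

1631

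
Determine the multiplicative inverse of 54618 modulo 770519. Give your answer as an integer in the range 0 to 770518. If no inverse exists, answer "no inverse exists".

582453

Run Euclid on (770519, 54618):
770519 = 14*54618 + 5867
54618 = 9*5867 + 1815
5867 = 3*1815 + 422
1815 = 4*422 + 127
422 = 3*127 + 41
127 = 3*41 + 4
41 = 10*4 + 1
4 = 4*1 + 0
The gcd is 1. Working backward:
1 = 41 − 10·4
1 = −10·127 + 31·41
1 = 31·422 − 103·127
1 = −103·1815 + 443·422
1 = 443·5867 − 1432·1815
1 = −1432·54618 + 13331·5867
1 = 13331·770519 − 188066·54618
So 54618·(-188066) ≡ 1 (mod 770519), and -188066 ≡ 582453 (mod 770519).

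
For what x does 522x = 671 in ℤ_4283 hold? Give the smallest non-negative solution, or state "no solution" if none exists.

First find gcd(522, 4283):
4283 = 8*522 + 107
522 = 4*107 + 94
107 = 1*94 + 13
94 = 7*13 + 3
13 = 4*3 + 1
3 = 3*1 + 0
gcd = 1, so a unique solution mod 4283 exists.
Back-substitute for the Bézout coefficients:
1 = 13 − 4·3
1 = −4·94 + 29·13
1 = 29·107 − 33·94
1 = −33·522 + 161·107
1 = 161·4283 − 1321·522
So 522·(-1321) ≡ 1 (mod 4283), giving 522⁻¹ ≡ 2962.
x ≡ 522⁻¹·671 ≡ 2962·671 ≡ 190 (mod 4283).

190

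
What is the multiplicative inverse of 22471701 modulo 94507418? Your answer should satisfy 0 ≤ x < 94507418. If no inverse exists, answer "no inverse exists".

gcd(94507418, 22471701) by repeated division:
94507418 = 4×22471701 + 4620614
22471701 = 4×4620614 + 3989245
4620614 = 1×3989245 + 631369
3989245 = 6×631369 + 201031
631369 = 3×201031 + 28276
201031 = 7×28276 + 3099
28276 = 9×3099 + 385
3099 = 8×385 + 19
385 = 20×19 + 5
19 = 3×5 + 4
5 = 1×4 + 1
4 = 4×1 + 0
The gcd is 1. Working backward:
1 = 5 − 4
1 = −19 + 4·5
1 = 4·385 − 81·19
1 = −81·3099 + 652·385
1 = 652·28276 − 5949·3099
1 = −5949·201031 + 42295·28276
1 = 42295·631369 − 132834·201031
1 = −132834·3989245 + 839299·631369
1 = 839299·4620614 − 972133·3989245
1 = −972133·22471701 + 4727831·4620614
1 = 4727831·94507418 − 19883457·22471701
Thus 22471701·(-19883457) ≡ 1 (mod 94507418); reducing, -19883457 mod 94507418 = 74623961.

74623961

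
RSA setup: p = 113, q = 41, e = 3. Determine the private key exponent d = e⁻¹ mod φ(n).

2987

φ(n) = (p−1)(q−1) = 112·40 = 4480.
Need d with 3·d ≡ 1 (mod 4480). Apply the extended Euclidean algorithm:
4480 = 1493·3 + 1
3 = 3·1 + 0
Back-substitute:
1 = 4480 − 1493·3
So 3·(-1493) ≡ 1 (mod 4480), hence d ≡ -1493 ≡ 2987 (mod 4480).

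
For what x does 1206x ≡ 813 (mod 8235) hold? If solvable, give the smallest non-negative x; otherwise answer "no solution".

no solution

gcd(1206, 8235):
8235 = 6·1206 + 999
1206 = 1·999 + 207
999 = 4·207 + 171
207 = 1·171 + 36
171 = 4·36 + 27
36 = 1·27 + 9
27 = 3·9 + 0
gcd = 9, but 9 ∤ 813, so the congruence has no solution.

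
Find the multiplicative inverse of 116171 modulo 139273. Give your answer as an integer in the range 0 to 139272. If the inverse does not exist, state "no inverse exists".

gcd(139273, 116171) by repeated division:
139273 = 1·116171 + 23102
116171 = 5·23102 + 661
23102 = 34·661 + 628
661 = 1·628 + 33
628 = 19·33 + 1
33 = 33·1 + 0
The gcd is 1. Working backward:
1 = 628 − 19·33
1 = −19·661 + 20·628
1 = 20·23102 − 699·661
1 = −699·116171 + 3515·23102
1 = 3515·139273 − 4214·116171
So 116171·(-4214) ≡ 1 (mod 139273), and -4214 ≡ 135059 (mod 139273).

135059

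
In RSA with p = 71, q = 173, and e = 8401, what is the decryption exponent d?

7001

φ(n) = (p−1)(q−1) = 70·172 = 12040.
Need d with 8401·d ≡ 1 (mod 12040). Apply the extended Euclidean algorithm:
12040 = 1*8401 + 3639
8401 = 2*3639 + 1123
3639 = 3*1123 + 270
1123 = 4*270 + 43
270 = 6*43 + 12
43 = 3*12 + 7
12 = 1*7 + 5
7 = 1*5 + 2
5 = 2*2 + 1
2 = 2*1 + 0
Back-substitute:
1 = 5 − 2·2
1 = −2·7 + 3·5
1 = 3·12 − 5·7
1 = −5·43 + 18·12
1 = 18·270 − 113·43
1 = −113·1123 + 470·270
1 = 470·3639 − 1523·1123
1 = −1523·8401 + 3516·3639
1 = 3516·12040 − 5039·8401
So 8401·(-5039) ≡ 1 (mod 12040), hence d ≡ -5039 ≡ 7001 (mod 12040).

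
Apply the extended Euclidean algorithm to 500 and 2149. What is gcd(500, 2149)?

1

Euclidean algorithm:
2149 = 4·500 + 149
500 = 3·149 + 53
149 = 2·53 + 43
53 = 1·43 + 10
43 = 4·10 + 3
10 = 3·3 + 1
3 = 3·1 + 0
gcd(500, 2149) = 1.
Working backward:
1 = 10 − 3·3
1 = −3·43 + 13·10
1 = 13·53 − 16·43
1 = −16·149 + 45·53
1 = 45·500 − 151·149
1 = −151·2149 + 649·500
So 1 = (-151)·2149 + (649)·500.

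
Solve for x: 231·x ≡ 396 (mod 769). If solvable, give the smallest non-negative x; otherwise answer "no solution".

First find gcd(231, 769):
769 = 3*231 + 76
231 = 3*76 + 3
76 = 25*3 + 1
3 = 3*1 + 0
gcd = 1, so a unique solution mod 769 exists.
Back-substitute for the Bézout coefficients:
1 = 76 − 25·3
1 = −25·231 + 76·76
1 = 76·769 − 253·231
So 231·(-253) ≡ 1 (mod 769), giving 231⁻¹ ≡ 516.
x ≡ 231⁻¹·396 ≡ 516·396 ≡ 551 (mod 769).

551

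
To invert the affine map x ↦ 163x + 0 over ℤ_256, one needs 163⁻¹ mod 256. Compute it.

11

gcd(256, 163) by repeated division:
256 = 1×163 + 93
163 = 1×93 + 70
93 = 1×70 + 23
70 = 3×23 + 1
23 = 23×1 + 0
The gcd is 1. Working backward:
1 = 70 − 3·23
1 = −3·93 + 4·70
1 = 4·163 − 7·93
1 = −7·256 + 11·163
So 163·11 ≡ 1 (mod 256).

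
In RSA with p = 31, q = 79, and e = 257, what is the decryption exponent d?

173

φ(n) = (p−1)(q−1) = 30·78 = 2340.
Need d with 257·d ≡ 1 (mod 2340). Apply the extended Euclidean algorithm:
2340 = 9·257 + 27
257 = 9·27 + 14
27 = 1·14 + 13
14 = 1·13 + 1
13 = 13·1 + 0
Back-substitute:
1 = 14 − 13
1 = −27 + 2·14
1 = 2·257 − 19·27
1 = −19·2340 + 173·257
So 257·173 ≡ 1 (mod 2340), hence d = 173.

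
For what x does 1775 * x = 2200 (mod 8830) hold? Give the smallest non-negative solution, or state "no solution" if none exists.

1618

First find gcd(1775, 8830):
8830 = 4×1775 + 1730
1775 = 1×1730 + 45
1730 = 38×45 + 20
45 = 2×20 + 5
20 = 4×5 + 0
gcd = 5 and 5 | 2200, so solutions exist. Divide through by 5: 355x ≡ 440 (mod 1766).
Now find 355⁻¹ mod 1766:
1766 = 4·355 + 346
355 = 1·346 + 9
346 = 38·9 + 4
9 = 2·4 + 1
4 = 4·1 + 0
Back-substitute:
1 = 9 − 2·4
1 = −2·346 + 77·9
1 = 77·355 − 79·346
1 = −79·1766 + 393·355
So 355⁻¹ ≡ 393 (mod 1766).
Then x ≡ 393·440 ≡ 1618 (mod 1766); the smallest non-negative solution is x = 1618.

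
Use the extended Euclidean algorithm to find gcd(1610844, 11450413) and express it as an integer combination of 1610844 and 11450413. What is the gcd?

1

Repeated division:
11450413 = 7*1610844 + 174505
1610844 = 9*174505 + 40299
174505 = 4*40299 + 13309
40299 = 3*13309 + 372
13309 = 35*372 + 289
372 = 1*289 + 83
289 = 3*83 + 40
83 = 2*40 + 3
40 = 13*3 + 1
3 = 3*1 + 0
gcd(1610844, 11450413) = 1.
Back-substituting:
1 = 40 − 13·3
1 = −13·83 + 27·40
1 = 27·289 − 94·83
1 = −94·372 + 121·289
1 = 121·13309 − 4329·372
1 = −4329·40299 + 13108·13309
1 = 13108·174505 − 56761·40299
1 = −56761·1610844 + 523957·174505
1 = 523957·11450413 − 3724460·1610844
So 1 = (523957)·11450413 + (-3724460)·1610844.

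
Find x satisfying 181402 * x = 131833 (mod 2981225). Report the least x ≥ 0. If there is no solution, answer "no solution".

First find gcd(181402, 2981225):
2981225 = 16×181402 + 78793
181402 = 2×78793 + 23816
78793 = 3×23816 + 7345
23816 = 3×7345 + 1781
7345 = 4×1781 + 221
1781 = 8×221 + 13
221 = 17×13 + 0
gcd = 13 and 13 | 131833, so solutions exist. Divide through by 13: 13954x ≡ 10141 (mod 229325).
Now find 13954⁻¹ mod 229325:
229325 = 16·13954 + 6061
13954 = 2·6061 + 1832
6061 = 3·1832 + 565
1832 = 3·565 + 137
565 = 4·137 + 17
137 = 8·17 + 1
17 = 17·1 + 0
Back-substitute:
1 = 137 − 8·17
1 = −8·565 + 33·137
1 = 33·1832 − 107·565
1 = −107·6061 + 354·1832
1 = 354·13954 − 815·6061
1 = −815·229325 + 13394·13954
So 13954⁻¹ ≡ 13394 (mod 229325).
Then x ≡ 13394·10141 ≡ 68154 (mod 229325); the smallest non-negative solution is x = 68154.

68154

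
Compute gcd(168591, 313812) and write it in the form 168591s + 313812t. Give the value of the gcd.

Euclidean algorithm:
313812 = 1·168591 + 145221
168591 = 1·145221 + 23370
145221 = 6·23370 + 5001
23370 = 4·5001 + 3366
5001 = 1·3366 + 1635
3366 = 2·1635 + 96
1635 = 17·96 + 3
96 = 32·3 + 0
gcd(168591, 313812) = 3.
Express as a combination:
3 = 1635 − 17·96
3 = −17·3366 + 35·1635
3 = 35·5001 − 52·3366
3 = −52·23370 + 243·5001
3 = 243·145221 − 1510·23370
3 = −1510·168591 + 1753·145221
3 = 1753·313812 − 3263·168591
So 3 = (1753)·313812 + (-3263)·168591.

3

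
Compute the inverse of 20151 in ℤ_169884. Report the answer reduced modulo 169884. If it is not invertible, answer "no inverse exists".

no inverse exists

Compute gcd(20151, 169884):
169884 = 8×20151 + 8676
20151 = 2×8676 + 2799
8676 = 3×2799 + 279
2799 = 10×279 + 9
279 = 31×9 + 0
Since gcd = 9 > 1, 20151 is not a unit mod 169884.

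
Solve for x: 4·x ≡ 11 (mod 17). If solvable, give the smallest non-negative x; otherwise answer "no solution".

7

First find gcd(4, 17):
17 = 4×4 + 1
4 = 4×1 + 0
gcd = 1, so a unique solution mod 17 exists.
Back-substitute for the Bézout coefficients:
1 = 17 − 4·4
So 4·(-4) ≡ 1 (mod 17), giving 4⁻¹ ≡ 13.
x ≡ 4⁻¹·11 ≡ 13·11 ≡ 7 (mod 17).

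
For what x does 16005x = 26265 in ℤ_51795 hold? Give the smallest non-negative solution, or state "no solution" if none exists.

First find gcd(16005, 51795):
51795 = 3·16005 + 3780
16005 = 4·3780 + 885
3780 = 4·885 + 240
885 = 3·240 + 165
240 = 1·165 + 75
165 = 2·75 + 15
75 = 5·15 + 0
gcd = 15 and 15 | 26265, so solutions exist. Divide through by 15: 1067x ≡ 1751 (mod 3453).
Now find 1067⁻¹ mod 3453:
3453 = 3×1067 + 252
1067 = 4×252 + 59
252 = 4×59 + 16
59 = 3×16 + 11
16 = 1×11 + 5
11 = 2×5 + 1
5 = 5×1 + 0
Back-substitute:
1 = 11 − 2·5
1 = −2·16 + 3·11
1 = 3·59 − 11·16
1 = −11·252 + 47·59
1 = 47·1067 − 199·252
1 = −199·3453 + 644·1067
So 1067⁻¹ ≡ 644 (mod 3453).
Then x ≡ 644·1751 ≡ 1966 (mod 3453); the smallest non-negative solution is x = 1966.

1966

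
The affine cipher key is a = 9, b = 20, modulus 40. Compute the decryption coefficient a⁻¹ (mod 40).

9

Run Euclid on (40, 9):
40 = 4×9 + 4
9 = 2×4 + 1
4 = 4×1 + 0
Since gcd(9, 40) = 1, back-substitute to write 1 as a combination:
1 = 9 − 2·4
1 = −2·40 + 9·9
So 9·9 ≡ 1 (mod 40).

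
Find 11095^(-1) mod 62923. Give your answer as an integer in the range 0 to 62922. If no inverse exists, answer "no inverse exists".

Compute gcd(11095, 62923):
62923 = 5*11095 + 7448
11095 = 1*7448 + 3647
7448 = 2*3647 + 154
3647 = 23*154 + 105
154 = 1*105 + 49
105 = 2*49 + 7
49 = 7*7 + 0
The gcd is 7, not 1, hence no inverse exists.

no inverse exists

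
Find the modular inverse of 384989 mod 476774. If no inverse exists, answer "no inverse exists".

Run Euclid on (476774, 384989):
476774 = 1×384989 + 91785
384989 = 4×91785 + 17849
91785 = 5×17849 + 2540
17849 = 7×2540 + 69
2540 = 36×69 + 56
69 = 1×56 + 13
56 = 4×13 + 4
13 = 3×4 + 1
4 = 4×1 + 0
Since gcd(384989, 476774) = 1, back-substitute to write 1 as a combination:
1 = 13 − 3·4
1 = −3·56 + 13·13
1 = 13·69 − 16·56
1 = −16·2540 + 589·69
1 = 589·17849 − 4139·2540
1 = −4139·91785 + 21284·17849
1 = 21284·384989 − 89275·91785
1 = −89275·476774 + 110559·384989
So 384989·110559 ≡ 1 (mod 476774).

110559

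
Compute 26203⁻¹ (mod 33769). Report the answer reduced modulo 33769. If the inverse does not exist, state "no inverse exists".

Run Euclid on (33769, 26203):
33769 = 1·26203 + 7566
26203 = 3·7566 + 3505
7566 = 2·3505 + 556
3505 = 6·556 + 169
556 = 3·169 + 49
169 = 3·49 + 22
49 = 2·22 + 5
22 = 4·5 + 2
5 = 2·2 + 1
2 = 2·1 + 0
The gcd is 1. Working backward:
1 = 5 − 2·2
1 = −2·22 + 9·5
1 = 9·49 − 20·22
1 = −20·169 + 69·49
1 = 69·556 − 227·169
1 = −227·3505 + 1431·556
1 = 1431·7566 − 3089·3505
1 = −3089·26203 + 10698·7566
1 = 10698·33769 − 13787·26203
Hence 26203⁻¹ ≡ -13787 ≡ 19982 (mod 33769).

19982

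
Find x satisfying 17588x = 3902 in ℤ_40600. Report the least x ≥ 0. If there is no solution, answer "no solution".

no solution

gcd(17588, 40600):
40600 = 2×17588 + 5424
17588 = 3×5424 + 1316
5424 = 4×1316 + 160
1316 = 8×160 + 36
160 = 4×36 + 16
36 = 2×16 + 4
16 = 4×4 + 0
gcd = 4, but 4 ∤ 3902, so the congruence has no solution.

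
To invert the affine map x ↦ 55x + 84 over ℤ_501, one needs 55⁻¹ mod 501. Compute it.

82

gcd(501, 55) by repeated division:
501 = 9×55 + 6
55 = 9×6 + 1
6 = 6×1 + 0
gcd = 1, so the inverse exists. Back-substitute:
1 = 55 − 9·6
1 = −9·501 + 82·55
So 55·82 ≡ 1 (mod 501).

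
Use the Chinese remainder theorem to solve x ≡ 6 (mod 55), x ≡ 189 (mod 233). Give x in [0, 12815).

5781

Write x = 6 + 55·k. Then 55·k ≡ 189 − 6 ≡ 183 (mod 233).
Need 55⁻¹ mod 233. Extended Euclid on (233, 55):
233 = 4×55 + 13
55 = 4×13 + 3
13 = 4×3 + 1
3 = 3×1 + 0
Back-substitute:
1 = 13 − 4·3
1 = −4·55 + 17·13
1 = 17·233 − 72·55
55⁻¹ ≡ 161 (mod 233), so k ≡ 161·183 ≡ 105 (mod 233).
x = 6 + 55·105 = 5781.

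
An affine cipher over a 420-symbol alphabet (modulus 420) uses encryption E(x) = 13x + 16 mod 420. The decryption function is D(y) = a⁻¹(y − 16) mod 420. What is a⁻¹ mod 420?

Run Euclid on (420, 13):
420 = 32·13 + 4
13 = 3·4 + 1
4 = 4·1 + 0
Since gcd(13, 420) = 1, back-substitute to write 1 as a combination:
1 = 13 − 3·4
1 = −3·420 + 97·13
So 13·97 ≡ 1 (mod 420).

97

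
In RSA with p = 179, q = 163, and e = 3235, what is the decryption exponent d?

20671

φ(n) = (p−1)(q−1) = 178·162 = 28836.
Need d with 3235·d ≡ 1 (mod 28836). Apply the extended Euclidean algorithm:
28836 = 8·3235 + 2956
3235 = 1·2956 + 279
2956 = 10·279 + 166
279 = 1·166 + 113
166 = 1·113 + 53
113 = 2·53 + 7
53 = 7·7 + 4
7 = 1·4 + 3
4 = 1·3 + 1
3 = 3·1 + 0
Back-substitute:
1 = 4 − 3
1 = −7 + 2·4
1 = 2·53 − 15·7
1 = −15·113 + 32·53
1 = 32·166 − 47·113
1 = −47·279 + 79·166
1 = 79·2956 − 837·279
1 = −837·3235 + 916·2956
1 = 916·28836 − 8165·3235
So 3235·(-8165) ≡ 1 (mod 28836), hence d ≡ -8165 ≡ 20671 (mod 28836).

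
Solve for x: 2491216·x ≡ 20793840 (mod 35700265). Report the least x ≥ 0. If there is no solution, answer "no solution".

First find gcd(2491216, 35700265):
35700265 = 14×2491216 + 823241
2491216 = 3×823241 + 21493
823241 = 38×21493 + 6507
21493 = 3×6507 + 1972
6507 = 3×1972 + 591
1972 = 3×591 + 199
591 = 2×199 + 193
199 = 1×193 + 6
193 = 32×6 + 1
6 = 6×1 + 0
gcd = 1, so a unique solution mod 35700265 exists.
Back-substitute for the Bézout coefficients:
1 = 193 − 32·6
1 = −32·199 + 33·193
1 = 33·591 − 98·199
1 = −98·1972 + 327·591
1 = 327·6507 − 1079·1972
1 = −1079·21493 + 3564·6507
1 = 3564·823241 − 136511·21493
1 = −136511·2491216 + 413097·823241
1 = 413097·35700265 − 5919869·2491216
So 2491216·(-5919869) ≡ 1 (mod 35700265), giving 2491216⁻¹ ≡ 29780396.
x ≡ 2491216⁻¹·20793840 ≡ 29780396·20793840 ≡ 25430265 (mod 35700265).

25430265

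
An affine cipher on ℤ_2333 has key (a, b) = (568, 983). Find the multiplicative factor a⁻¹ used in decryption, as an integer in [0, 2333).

Apply the Euclidean algorithm to 2333 and 568:
2333 = 4·568 + 61
568 = 9·61 + 19
61 = 3·19 + 4
19 = 4·4 + 3
4 = 1·3 + 1
3 = 3·1 + 0
Since gcd(568, 2333) = 1, back-substitute to write 1 as a combination:
1 = 4 − 3
1 = −19 + 5·4
1 = 5·61 − 16·19
1 = −16·568 + 149·61
1 = 149·2333 − 612·568
So 568·(-612) ≡ 1 (mod 2333), and -612 ≡ 1721 (mod 2333).

1721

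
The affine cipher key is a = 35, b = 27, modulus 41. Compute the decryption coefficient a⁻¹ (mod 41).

Extended Euclidean algorithm:
41 = 1·35 + 6
35 = 5·6 + 5
6 = 1·5 + 1
5 = 5·1 + 0
Since gcd(35, 41) = 1, back-substitute to write 1 as a combination:
1 = 6 − 5
1 = −35 + 6·6
1 = 6·41 − 7·35
Hence 35⁻¹ ≡ -7 ≡ 34 (mod 41).

34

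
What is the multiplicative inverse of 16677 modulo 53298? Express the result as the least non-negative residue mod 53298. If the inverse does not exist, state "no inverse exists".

Euclidean algorithm on 53298, 16677:
53298 = 3·16677 + 3267
16677 = 5·3267 + 342
3267 = 9·342 + 189
342 = 1·189 + 153
189 = 1·153 + 36
153 = 4·36 + 9
36 = 4·9 + 0
Since gcd = 9 > 1, 16677 is not a unit mod 53298.

no inverse exists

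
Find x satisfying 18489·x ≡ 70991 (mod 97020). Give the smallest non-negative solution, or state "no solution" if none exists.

no solution

gcd(18489, 97020):
97020 = 5*18489 + 4575
18489 = 4*4575 + 189
4575 = 24*189 + 39
189 = 4*39 + 33
39 = 1*33 + 6
33 = 5*6 + 3
6 = 2*3 + 0
gcd = 3, but 3 ∤ 70991, so the congruence has no solution.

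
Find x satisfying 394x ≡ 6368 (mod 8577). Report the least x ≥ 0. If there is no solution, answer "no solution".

First find gcd(394, 8577):
8577 = 21×394 + 303
394 = 1×303 + 91
303 = 3×91 + 30
91 = 3×30 + 1
30 = 30×1 + 0
gcd = 1, so a unique solution mod 8577 exists.
Back-substitute for the Bézout coefficients:
1 = 91 − 3·30
1 = −3·303 + 10·91
1 = 10·394 − 13·303
1 = −13·8577 + 283·394
So 394·(283) ≡ 1 (mod 8577), giving 394⁻¹ ≡ 283.
x ≡ 394⁻¹·6368 ≡ 283·6368 ≡ 974 (mod 8577).

974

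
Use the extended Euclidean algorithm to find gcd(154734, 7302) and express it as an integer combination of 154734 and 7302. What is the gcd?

6

Apply Euclid's algorithm to 154734 and 7302:
154734 = 21*7302 + 1392
7302 = 5*1392 + 342
1392 = 4*342 + 24
342 = 14*24 + 6
24 = 4*6 + 0
gcd(154734, 7302) = 6.
Back-substituting:
6 = 342 − 14·24
6 = −14·1392 + 57·342
6 = 57·7302 − 299·1392
6 = −299·154734 + 6336·7302
So 6 = (-299)·154734 + (6336)·7302.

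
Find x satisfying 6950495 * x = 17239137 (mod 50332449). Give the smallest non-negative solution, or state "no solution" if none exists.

49778595

First find gcd(6950495, 50332449):
50332449 = 7·6950495 + 1678984
6950495 = 4·1678984 + 234559
1678984 = 7·234559 + 37071
234559 = 6·37071 + 12133
37071 = 3·12133 + 672
12133 = 18·672 + 37
672 = 18·37 + 6
37 = 6·6 + 1
6 = 6·1 + 0
gcd = 1, so a unique solution mod 50332449 exists.
Back-substitute for the Bézout coefficients:
1 = 37 − 6·6
1 = −6·672 + 109·37
1 = 109·12133 − 1968·672
1 = −1968·37071 + 6013·12133
1 = 6013·234559 − 38046·37071
1 = −38046·1678984 + 272335·234559
1 = 272335·6950495 − 1127386·1678984
1 = −1127386·50332449 + 8164037·6950495
So 6950495·(8164037) ≡ 1 (mod 50332449), giving 6950495⁻¹ ≡ 8164037.
x ≡ 6950495⁻¹·17239137 ≡ 8164037·17239137 ≡ 49778595 (mod 50332449).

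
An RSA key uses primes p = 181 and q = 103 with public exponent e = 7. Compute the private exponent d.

2623

φ(n) = (p−1)(q−1) = 180·102 = 18360.
Need d with 7·d ≡ 1 (mod 18360). Apply the extended Euclidean algorithm:
18360 = 2622×7 + 6
7 = 1×6 + 1
6 = 6×1 + 0
Back-substitute:
1 = 7 − 6
1 = −18360 + 2623·7
So 7·2623 ≡ 1 (mod 18360), hence d = 2623.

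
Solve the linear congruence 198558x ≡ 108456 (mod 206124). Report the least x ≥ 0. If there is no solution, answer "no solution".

First find gcd(198558, 206124):
206124 = 1·198558 + 7566
198558 = 26·7566 + 1842
7566 = 4·1842 + 198
1842 = 9·198 + 60
198 = 3·60 + 18
60 = 3·18 + 6
18 = 3·6 + 0
gcd = 6 and 6 | 108456, so solutions exist. Divide through by 6: 33093x ≡ 18076 (mod 34354).
Now find 33093⁻¹ mod 34354:
34354 = 1*33093 + 1261
33093 = 26*1261 + 307
1261 = 4*307 + 33
307 = 9*33 + 10
33 = 3*10 + 3
10 = 3*3 + 1
3 = 3*1 + 0
Back-substitute:
1 = 10 − 3·3
1 = −3·33 + 10·10
1 = 10·307 − 93·33
1 = −93·1261 + 382·307
1 = 382·33093 − 10025·1261
1 = −10025·34354 + 10407·33093
So 33093⁻¹ ≡ 10407 (mod 34354).
Then x ≡ 10407·18076 ≡ 28782 (mod 34354); the smallest non-negative solution is x = 28782.

28782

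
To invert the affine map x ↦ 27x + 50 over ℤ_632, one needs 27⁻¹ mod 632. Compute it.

515

Run Euclid on (632, 27):
632 = 23·27 + 11
27 = 2·11 + 5
11 = 2·5 + 1
5 = 5·1 + 0
gcd = 1, so the inverse exists. Back-substitute:
1 = 11 − 2·5
1 = −2·27 + 5·11
1 = 5·632 − 117·27
Thus 27·(-117) ≡ 1 (mod 632); reducing, -117 mod 632 = 515.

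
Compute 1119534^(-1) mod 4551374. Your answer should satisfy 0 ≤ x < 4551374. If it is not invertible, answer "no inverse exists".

Euclidean algorithm on 4551374, 1119534:
4551374 = 4·1119534 + 73238
1119534 = 15·73238 + 20964
73238 = 3·20964 + 10346
20964 = 2·10346 + 272
10346 = 38·272 + 10
272 = 27·10 + 2
10 = 5·2 + 0
The gcd is 2, not 1, hence no inverse exists.

no inverse exists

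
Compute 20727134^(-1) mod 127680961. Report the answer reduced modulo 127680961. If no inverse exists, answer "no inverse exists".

gcd(127680961, 20727134) by repeated division:
127680961 = 6×20727134 + 3318157
20727134 = 6×3318157 + 818192
3318157 = 4×818192 + 45389
818192 = 18×45389 + 1190
45389 = 38×1190 + 169
1190 = 7×169 + 7
169 = 24×7 + 1
7 = 7×1 + 0
gcd = 1, so the inverse exists. Back-substitute:
1 = 169 − 24·7
1 = −24·1190 + 169·169
1 = 169·45389 − 6446·1190
1 = −6446·818192 + 116197·45389
1 = 116197·3318157 − 471234·818192
1 = −471234·20727134 + 2943601·3318157
1 = 2943601·127680961 − 18132840·20727134
So 20727134·(-18132840) ≡ 1 (mod 127680961), and -18132840 ≡ 109548121 (mod 127680961).

109548121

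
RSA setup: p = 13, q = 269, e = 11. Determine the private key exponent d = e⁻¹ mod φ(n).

φ(n) = (p−1)(q−1) = 12·268 = 3216.
Need d with 11·d ≡ 1 (mod 3216). Apply the extended Euclidean algorithm:
3216 = 292·11 + 4
11 = 2·4 + 3
4 = 1·3 + 1
3 = 3·1 + 0
Back-substitute:
1 = 4 − 3
1 = −11 + 3·4
1 = 3·3216 − 877·11
So 11·(-877) ≡ 1 (mod 3216), hence d ≡ -877 ≡ 2339 (mod 3216).

2339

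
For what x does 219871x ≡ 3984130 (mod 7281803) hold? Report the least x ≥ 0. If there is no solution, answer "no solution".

First find gcd(219871, 7281803):
7281803 = 33*219871 + 26060
219871 = 8*26060 + 11391
26060 = 2*11391 + 3278
11391 = 3*3278 + 1557
3278 = 2*1557 + 164
1557 = 9*164 + 81
164 = 2*81 + 2
81 = 40*2 + 1
2 = 2*1 + 0
gcd = 1, so a unique solution mod 7281803 exists.
Back-substitute for the Bézout coefficients:
1 = 81 − 40·2
1 = −40·164 + 81·81
1 = 81·1557 − 769·164
1 = −769·3278 + 1619·1557
1 = 1619·11391 − 5626·3278
1 = −5626·26060 + 12871·11391
1 = 12871·219871 − 108594·26060
1 = −108594·7281803 + 3596473·219871
So 219871·(3596473) ≡ 1 (mod 7281803), giving 219871⁻¹ ≡ 3596473.
x ≡ 219871⁻¹·3984130 ≡ 3596473·3984130 ≡ 4429422 (mod 7281803).

4429422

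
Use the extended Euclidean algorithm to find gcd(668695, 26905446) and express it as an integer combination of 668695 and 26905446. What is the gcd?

Apply Euclid's algorithm to 26905446 and 668695:
26905446 = 40×668695 + 157646
668695 = 4×157646 + 38111
157646 = 4×38111 + 5202
38111 = 7×5202 + 1697
5202 = 3×1697 + 111
1697 = 15×111 + 32
111 = 3×32 + 15
32 = 2×15 + 2
15 = 7×2 + 1
2 = 2×1 + 0
gcd(668695, 26905446) = 1.
Back-substituting:
1 = 15 − 7·2
1 = −7·32 + 15·15
1 = 15·111 − 52·32
1 = −52·1697 + 795·111
1 = 795·5202 − 2437·1697
1 = −2437·38111 + 17854·5202
1 = 17854·157646 − 73853·38111
1 = −73853·668695 + 313266·157646
1 = 313266·26905446 − 12604493·668695
So 1 = (313266)·26905446 + (-12604493)·668695.

1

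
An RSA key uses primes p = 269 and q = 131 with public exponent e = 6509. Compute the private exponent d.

φ(n) = (p−1)(q−1) = 268·130 = 34840.
Need d with 6509·d ≡ 1 (mod 34840). Apply the extended Euclidean algorithm:
34840 = 5·6509 + 2295
6509 = 2·2295 + 1919
2295 = 1·1919 + 376
1919 = 5·376 + 39
376 = 9·39 + 25
39 = 1·25 + 14
25 = 1·14 + 11
14 = 1·11 + 3
11 = 3·3 + 2
3 = 1·2 + 1
2 = 2·1 + 0
Back-substitute:
1 = 3 − 2
1 = −11 + 4·3
1 = 4·14 − 5·11
1 = −5·25 + 9·14
1 = 9·39 − 14·25
1 = −14·376 + 135·39
1 = 135·1919 − 689·376
1 = −689·2295 + 824·1919
1 = 824·6509 − 2337·2295
1 = −2337·34840 + 12509·6509
So 6509·12509 ≡ 1 (mod 34840), hence d = 12509.

12509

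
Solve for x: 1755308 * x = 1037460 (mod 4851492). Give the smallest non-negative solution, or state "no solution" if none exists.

First find gcd(1755308, 4851492):
4851492 = 2×1755308 + 1340876
1755308 = 1×1340876 + 414432
1340876 = 3×414432 + 97580
414432 = 4×97580 + 24112
97580 = 4×24112 + 1132
24112 = 21×1132 + 340
1132 = 3×340 + 112
340 = 3×112 + 4
112 = 28×4 + 0
gcd = 4 and 4 | 1037460, so solutions exist. Divide through by 4: 438827x ≡ 259365 (mod 1212873).
Now find 438827⁻¹ mod 1212873:
1212873 = 2×438827 + 335219
438827 = 1×335219 + 103608
335219 = 3×103608 + 24395
103608 = 4×24395 + 6028
24395 = 4×6028 + 283
6028 = 21×283 + 85
283 = 3×85 + 28
85 = 3×28 + 1
28 = 28×1 + 0
Back-substitute:
1 = 85 − 3·28
1 = −3·283 + 10·85
1 = 10·6028 − 213·283
1 = −213·24395 + 862·6028
1 = 862·103608 − 3661·24395
1 = −3661·335219 + 11845·103608
1 = 11845·438827 − 15506·335219
1 = −15506·1212873 + 42857·438827
So 438827⁻¹ ≡ 42857 (mod 1212873).
Then x ≡ 42857·259365 ≡ 837633 (mod 1212873); the smallest non-negative solution is x = 837633.

837633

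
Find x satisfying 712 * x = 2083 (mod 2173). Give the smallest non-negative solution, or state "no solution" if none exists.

First find gcd(712, 2173):
2173 = 3×712 + 37
712 = 19×37 + 9
37 = 4×9 + 1
9 = 9×1 + 0
gcd = 1, so a unique solution mod 2173 exists.
Back-substitute for the Bézout coefficients:
1 = 37 − 4·9
1 = −4·712 + 77·37
1 = 77·2173 − 235·712
So 712·(-235) ≡ 1 (mod 2173), giving 712⁻¹ ≡ 1938.
x ≡ 712⁻¹·2083 ≡ 1938·2083 ≡ 1593 (mod 2173).

1593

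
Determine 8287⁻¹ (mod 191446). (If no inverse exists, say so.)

146813

Extended Euclidean algorithm:
191446 = 23×8287 + 845
8287 = 9×845 + 682
845 = 1×682 + 163
682 = 4×163 + 30
163 = 5×30 + 13
30 = 2×13 + 4
13 = 3×4 + 1
4 = 4×1 + 0
Since gcd(8287, 191446) = 1, back-substitute to write 1 as a combination:
1 = 13 − 3·4
1 = −3·30 + 7·13
1 = 7·163 − 38·30
1 = −38·682 + 159·163
1 = 159·845 − 197·682
1 = −197·8287 + 1932·845
1 = 1932·191446 − 44633·8287
Hence 8287⁻¹ ≡ -44633 ≡ 146813 (mod 191446).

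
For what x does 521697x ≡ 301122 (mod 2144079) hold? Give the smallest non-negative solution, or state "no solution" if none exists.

480882

First find gcd(521697, 2144079):
2144079 = 4×521697 + 57291
521697 = 9×57291 + 6078
57291 = 9×6078 + 2589
6078 = 2×2589 + 900
2589 = 2×900 + 789
900 = 1×789 + 111
789 = 7×111 + 12
111 = 9×12 + 3
12 = 4×3 + 0
gcd = 3 and 3 | 301122, so solutions exist. Divide through by 3: 173899x ≡ 100374 (mod 714693).
Now find 173899⁻¹ mod 714693:
714693 = 4·173899 + 19097
173899 = 9·19097 + 2026
19097 = 9·2026 + 863
2026 = 2·863 + 300
863 = 2·300 + 263
300 = 1·263 + 37
263 = 7·37 + 4
37 = 9·4 + 1
4 = 4·1 + 0
Back-substitute:
1 = 37 − 9·4
1 = −9·263 + 64·37
1 = 64·300 − 73·263
1 = −73·863 + 210·300
1 = 210·2026 − 493·863
1 = −493·19097 + 4647·2026
1 = 4647·173899 − 42316·19097
1 = −42316·714693 + 173911·173899
So 173899⁻¹ ≡ 173911 (mod 714693).
Then x ≡ 173911·100374 ≡ 480882 (mod 714693); the smallest non-negative solution is x = 480882.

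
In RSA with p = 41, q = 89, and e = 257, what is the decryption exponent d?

2753

φ(n) = (p−1)(q−1) = 40·88 = 3520.
Need d with 257·d ≡ 1 (mod 3520). Apply the extended Euclidean algorithm:
3520 = 13·257 + 179
257 = 1·179 + 78
179 = 2·78 + 23
78 = 3·23 + 9
23 = 2·9 + 5
9 = 1·5 + 4
5 = 1·4 + 1
4 = 4·1 + 0
Back-substitute:
1 = 5 − 4
1 = −9 + 2·5
1 = 2·23 − 5·9
1 = −5·78 + 17·23
1 = 17·179 − 39·78
1 = −39·257 + 56·179
1 = 56·3520 − 767·257
So 257·(-767) ≡ 1 (mod 3520), hence d ≡ -767 ≡ 2753 (mod 3520).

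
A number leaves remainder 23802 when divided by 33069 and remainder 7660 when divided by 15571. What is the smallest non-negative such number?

157134621

Write x = 23802 + 33069·k. Then 33069·k ≡ 7660 − 23802 ≡ 15000 (mod 15571).
Need 33069⁻¹ mod 15571. Extended Euclid on (15571, 1927):
15571 = 8×1927 + 155
1927 = 12×155 + 67
155 = 2×67 + 21
67 = 3×21 + 4
21 = 5×4 + 1
4 = 4×1 + 0
Back-substitute:
1 = 21 − 5·4
1 = −5·67 + 16·21
1 = 16·155 − 37·67
1 = −37·1927 + 460·155
1 = 460·15571 − 3717·1927
33069⁻¹ ≡ 11854 (mod 15571), so k ≡ 11854·15000 ≡ 4751 (mod 15571).
x = 23802 + 33069·4751 = 157134621.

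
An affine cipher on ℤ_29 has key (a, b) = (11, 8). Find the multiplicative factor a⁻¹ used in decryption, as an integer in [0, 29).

8

Run Euclid on (29, 11):
29 = 2·11 + 7
11 = 1·7 + 4
7 = 1·4 + 3
4 = 1·3 + 1
3 = 3·1 + 0
gcd = 1, so the inverse exists. Back-substitute:
1 = 4 − 3
1 = −7 + 2·4
1 = 2·11 − 3·7
1 = −3·29 + 8·11
So 11·8 ≡ 1 (mod 29).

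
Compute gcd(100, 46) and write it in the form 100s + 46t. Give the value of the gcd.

2

Apply Euclid's algorithm to 100 and 46:
100 = 2·46 + 8
46 = 5·8 + 6
8 = 1·6 + 2
6 = 3·2 + 0
gcd(100, 46) = 2.
Working backward:
2 = 8 − 6
2 = −46 + 6·8
2 = 6·100 − 13·46
So 2 = (6)·100 + (-13)·46.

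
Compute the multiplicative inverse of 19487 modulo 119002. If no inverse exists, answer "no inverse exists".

Compute gcd(19487, 119002):
119002 = 6·19487 + 2080
19487 = 9·2080 + 767
2080 = 2·767 + 546
767 = 1·546 + 221
546 = 2·221 + 104
221 = 2·104 + 13
104 = 8·13 + 0
The gcd is 13, not 1, hence no inverse exists.

no inverse exists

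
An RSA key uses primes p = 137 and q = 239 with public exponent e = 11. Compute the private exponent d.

φ(n) = (p−1)(q−1) = 136·238 = 32368.
Need d with 11·d ≡ 1 (mod 32368). Apply the extended Euclidean algorithm:
32368 = 2942·11 + 6
11 = 1·6 + 5
6 = 1·5 + 1
5 = 5·1 + 0
Back-substitute:
1 = 6 − 5
1 = −11 + 2·6
1 = 2·32368 − 5885·11
So 11·(-5885) ≡ 1 (mod 32368), hence d ≡ -5885 ≡ 26483 (mod 32368).

26483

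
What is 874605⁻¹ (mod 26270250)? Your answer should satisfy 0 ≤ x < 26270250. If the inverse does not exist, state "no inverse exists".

Compute gcd(874605, 26270250):
26270250 = 30·874605 + 32100
874605 = 27·32100 + 7905
32100 = 4·7905 + 480
7905 = 16·480 + 225
480 = 2·225 + 30
225 = 7·30 + 15
30 = 2·15 + 0
Since gcd = 15 > 1, 874605 is not a unit mod 26270250.

no inverse exists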